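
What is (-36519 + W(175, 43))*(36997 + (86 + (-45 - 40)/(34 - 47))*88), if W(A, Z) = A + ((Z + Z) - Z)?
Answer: -21302334325/13 ≈ -1.6386e+9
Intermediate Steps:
W(A, Z) = A + Z (W(A, Z) = A + (2*Z - Z) = A + Z)
(-36519 + W(175, 43))*(36997 + (86 + (-45 - 40)/(34 - 47))*88) = (-36519 + (175 + 43))*(36997 + (86 + (-45 - 40)/(34 - 47))*88) = (-36519 + 218)*(36997 + (86 - 85/(-13))*88) = -36301*(36997 + (86 - 85*(-1/13))*88) = -36301*(36997 + (86 + 85/13)*88) = -36301*(36997 + (1203/13)*88) = -36301*(36997 + 105864/13) = -36301*586825/13 = -21302334325/13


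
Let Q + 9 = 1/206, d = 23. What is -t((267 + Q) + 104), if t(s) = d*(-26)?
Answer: 598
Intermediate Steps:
Q = -1853/206 (Q = -9 + 1/206 = -1853/206 ≈ -8.9951)
t(s) = -598 (t(s) = 23*(-26) = -598)
-t((267 + Q) + 104) = -1*(-598) = 598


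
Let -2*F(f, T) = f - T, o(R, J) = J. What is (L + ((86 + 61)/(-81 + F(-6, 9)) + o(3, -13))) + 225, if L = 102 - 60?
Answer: 252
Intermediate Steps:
F(f, T) = T/2 - f/2 (F(f, T) = -(f - T)/2 = T/2 - f/2)
L = 42
(L + ((86 + 61)/(-81 + F(-6, 9)) + o(3, -13))) + 225 = (42 + ((86 + 61)/(-81 + ((½)*9 - ½*(-6))) - 13)) + 225 = (42 + (147/(-81 + (9/2 + 3)) - 13)) + 225 = (42 + (147/(-81 + 15/2) - 13)) + 225 = (42 + (147/(-147/2) - 13)) + 225 = (42 + (147*(-2/147) - 13)) + 225 = (42 + (-2 - 13)) + 225 = (42 - 15) + 225 = 27 + 225 = 252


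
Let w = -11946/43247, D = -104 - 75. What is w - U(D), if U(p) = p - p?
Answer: -11946/43247 ≈ -0.27623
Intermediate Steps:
D = -179
w = -11946/43247 (w = -11946*1/43247 = -11946/43247 ≈ -0.27623)
U(p) = 0
w - U(D) = -11946/43247 - 1*0 = -11946/43247 + 0 = -11946/43247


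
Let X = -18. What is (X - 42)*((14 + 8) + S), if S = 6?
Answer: -1680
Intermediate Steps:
(X - 42)*((14 + 8) + S) = (-18 - 42)*((14 + 8) + 6) = -60*(22 + 6) = -60*28 = -1680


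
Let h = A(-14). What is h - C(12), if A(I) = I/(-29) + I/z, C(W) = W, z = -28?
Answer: -639/58 ≈ -11.017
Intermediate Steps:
A(I) = -57*I/812 (A(I) = I/(-29) + I/(-28) = I*(-1/29) + I*(-1/28) = -I/29 - I/28 = -57*I/812)
h = 57/58 (h = -57/812*(-14) = 57/58 ≈ 0.98276)
h - C(12) = 57/58 - 1*12 = 57/58 - 12 = -639/58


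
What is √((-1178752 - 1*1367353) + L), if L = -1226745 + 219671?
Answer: I*√3553179 ≈ 1885.0*I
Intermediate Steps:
L = -1007074
√((-1178752 - 1*1367353) + L) = √((-1178752 - 1*1367353) - 1007074) = √((-1178752 - 1367353) - 1007074) = √(-2546105 - 1007074) = √(-3553179) = I*√3553179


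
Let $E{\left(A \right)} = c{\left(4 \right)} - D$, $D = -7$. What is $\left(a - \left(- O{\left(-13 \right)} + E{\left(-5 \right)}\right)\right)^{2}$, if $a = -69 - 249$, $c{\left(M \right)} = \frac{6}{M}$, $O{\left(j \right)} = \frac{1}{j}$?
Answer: $\frac{72097081}{676} \approx 1.0665 \cdot 10^{5}$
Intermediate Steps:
$a = -318$
$E{\left(A \right)} = \frac{17}{2}$ ($E{\left(A \right)} = \frac{6}{4} - -7 = 6 \cdot \frac{1}{4} + 7 = \frac{3}{2} + 7 = \frac{17}{2}$)
$\left(a - \left(- O{\left(-13 \right)} + E{\left(-5 \right)}\right)\right)^{2} = \left(-318 + \left(\frac{1}{-13} - \frac{17}{2}\right)\right)^{2} = \left(-318 - \frac{223}{26}\right)^{2} = \left(- \frac{8491}{26}\right)^{2} = \frac{72097081}{676}$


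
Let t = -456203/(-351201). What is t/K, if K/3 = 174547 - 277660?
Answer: -6809/1621495017 ≈ -4.1992e-6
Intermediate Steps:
K = -309339 (K = 3*(174547 - 277660) = 3*(-103113) = -309339)
t = 456203/351201 (t = -456203*(-1/351201) = 456203/351201 ≈ 1.2990)
t/K = (456203/351201)/(-309339) = (456203/351201)*(-1/309339) = -6809/1621495017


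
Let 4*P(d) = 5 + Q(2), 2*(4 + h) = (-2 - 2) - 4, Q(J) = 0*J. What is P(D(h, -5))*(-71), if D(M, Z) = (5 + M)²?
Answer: -355/4 ≈ -88.750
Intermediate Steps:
Q(J) = 0
h = -8 (h = -4 + ((-2 - 2) - 4)/2 = -4 + (-4 - 4)/2 = -4 + (½)*(-8) = -4 - 4 = -8)
P(d) = 5/4 (P(d) = (5 + 0)/4 = (¼)*5 = 5/4)
P(D(h, -5))*(-71) = (5/4)*(-71) = -355/4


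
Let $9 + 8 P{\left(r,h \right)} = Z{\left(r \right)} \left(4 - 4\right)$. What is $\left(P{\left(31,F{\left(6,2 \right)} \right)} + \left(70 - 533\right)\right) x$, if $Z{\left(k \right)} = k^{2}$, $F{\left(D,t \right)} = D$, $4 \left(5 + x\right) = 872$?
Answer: $- \frac{790869}{8} \approx -98859.0$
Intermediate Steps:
$x = 213$ ($x = -5 + \frac{1}{4} \cdot 872 = -5 + 218 = 213$)
$P{\left(r,h \right)} = - \frac{9}{8}$ ($P{\left(r,h \right)} = - \frac{9}{8} + \frac{r^{2} \left(4 - 4\right)}{8} = - \frac{9}{8} + \frac{r^{2} \cdot 0}{8} = - \frac{9}{8} + \frac{1}{8} \cdot 0 = - \frac{9}{8} + 0 = - \frac{9}{8}$)
$\left(P{\left(31,F{\left(6,2 \right)} \right)} + \left(70 - 533\right)\right) x = \left(- \frac{9}{8} + \left(70 - 533\right)\right) 213 = \left(- \frac{9}{8} - 463\right) 213 = \left(- \frac{3713}{8}\right) 213 = - \frac{790869}{8}$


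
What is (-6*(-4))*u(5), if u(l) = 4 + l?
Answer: 216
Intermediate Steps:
(-6*(-4))*u(5) = (-6*(-4))*(4 + 5) = 24*9 = 216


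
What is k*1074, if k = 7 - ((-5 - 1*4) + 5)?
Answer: 11814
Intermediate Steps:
k = 11 (k = 7 - ((-5 - 4) + 5) = 7 - (-9 + 5) = 7 - 1*(-4) = 7 + 4 = 11)
k*1074 = 11*1074 = 11814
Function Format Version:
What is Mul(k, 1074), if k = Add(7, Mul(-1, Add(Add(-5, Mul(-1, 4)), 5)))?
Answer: 11814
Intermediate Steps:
k = 11 (k = Add(7, Mul(-1, Add(Add(-5, -4), 5))) = Add(7, Mul(-1, Add(-9, 5))) = Add(7, Mul(-1, -4)) = Add(7, 4) = 11)
Mul(k, 1074) = Mul(11, 1074) = 11814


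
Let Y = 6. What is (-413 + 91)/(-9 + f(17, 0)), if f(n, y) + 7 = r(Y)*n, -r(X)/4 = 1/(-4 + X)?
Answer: 161/25 ≈ 6.4400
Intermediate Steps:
r(X) = -4/(-4 + X)
f(n, y) = -7 - 2*n (f(n, y) = -7 + (-4/(-4 + 6))*n = -7 + (-4/2)*n = -7 + (-4*½)*n = -7 - 2*n)
(-413 + 91)/(-9 + f(17, 0)) = (-413 + 91)/(-9 + (-7 - 2*17)) = -322/(-9 + (-7 - 34)) = -322/(-9 - 41) = -322/(-50) = -322*(-1/50) = 161/25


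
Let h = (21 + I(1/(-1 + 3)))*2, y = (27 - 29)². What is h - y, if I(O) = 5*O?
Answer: 43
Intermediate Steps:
y = 4 (y = (-2)² = 4)
h = 47 (h = (21 + 5/(-1 + 3))*2 = (21 + 5/2)*2 = (47/2)*2 = 47)
h - y = 47 - 1*4 = 47 - 4 = 43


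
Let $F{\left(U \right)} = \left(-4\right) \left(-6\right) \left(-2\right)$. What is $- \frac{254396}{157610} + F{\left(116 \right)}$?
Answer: $- \frac{3909838}{78805} \approx -49.614$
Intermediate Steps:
$F{\left(U \right)} = -48$ ($F{\left(U \right)} = 24 \left(-2\right) = -48$)
$- \frac{254396}{157610} + F{\left(116 \right)} = - \frac{254396}{157610} - 48 = \left(-254396\right) \frac{1}{157610} - 48 = - \frac{127198}{78805} - 48 = - \frac{3909838}{78805}$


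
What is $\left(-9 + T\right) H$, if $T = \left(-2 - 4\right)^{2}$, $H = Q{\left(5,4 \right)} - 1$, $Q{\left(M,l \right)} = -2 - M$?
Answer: $-216$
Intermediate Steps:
$H = -8$ ($H = \left(-2 - 5\right) - 1 = -7 - 1 = -8$)
$T = 36$ ($T = \left(-6\right)^{2} = 36$)
$\left(-9 + T\right) H = \left(-9 + 36\right) \left(-8\right) = 27 \left(-8\right) = -216$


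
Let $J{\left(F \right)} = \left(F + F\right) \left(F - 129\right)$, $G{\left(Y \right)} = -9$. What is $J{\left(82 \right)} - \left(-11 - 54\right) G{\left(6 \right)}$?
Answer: $-8293$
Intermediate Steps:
$J{\left(F \right)} = 2 F \left(-129 + F\right)$
$J{\left(82 \right)} - \left(-11 - 54\right) G{\left(6 \right)} = 2 \cdot 82 \left(-129 + 82\right) - \left(-11 - 54\right) \left(-9\right) = 2 \cdot 82 \left(-47\right) - \left(-65\right) \left(-9\right) = -7708 - 585 = -8293$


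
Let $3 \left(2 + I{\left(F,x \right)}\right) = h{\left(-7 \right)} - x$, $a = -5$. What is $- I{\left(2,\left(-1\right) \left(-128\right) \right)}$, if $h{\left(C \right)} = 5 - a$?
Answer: $\frac{124}{3} \approx 41.333$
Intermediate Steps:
$h{\left(C \right)} = 10$ ($h{\left(C \right)} = 5 - -5 = 5 + 5 = 10$)
$I{\left(F,x \right)} = \frac{4}{3} - \frac{x}{3}$ ($I{\left(F,x \right)} = -2 + \frac{10 - x}{3} = -2 - \left(- \frac{10}{3} + \frac{x}{3}\right) = \frac{4}{3} - \frac{x}{3}$)
$- I{\left(2,\left(-1\right) \left(-128\right) \right)} = - (\frac{4}{3} - \frac{\left(-1\right) \left(-128\right)}{3}) = - (\frac{4}{3} - \frac{128}{3}) = \left(-1\right) \left(- \frac{124}{3}\right) = \frac{124}{3}$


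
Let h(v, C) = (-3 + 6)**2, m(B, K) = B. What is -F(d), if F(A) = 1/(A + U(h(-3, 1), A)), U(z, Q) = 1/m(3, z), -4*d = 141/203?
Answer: -2436/389 ≈ -6.2622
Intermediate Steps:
h(v, C) = 9 (h(v, C) = 3**2 = 9)
d = -141/812 (d = -141/(4*203) = -1/4*141/203 = -141/812 ≈ -0.17365)
U(z, Q) = 1/3
F(A) = 1/(1/3 + A) (F(A) = 1/(A + 1/3) = 1/(1/3 + A))
-F(d) = -3/(1 + 3*(-141/812)) = -3/(1 - 423/812) = -3/389/812 = -3*812/389 = -1*2436/389 = -2436/389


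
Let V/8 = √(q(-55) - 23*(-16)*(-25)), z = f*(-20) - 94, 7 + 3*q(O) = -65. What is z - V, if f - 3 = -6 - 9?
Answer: 146 - 16*I*√2306 ≈ 146.0 - 768.33*I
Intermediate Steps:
f = -12 (f = 3 + (-6 - 9) = 3 - 15 = -12)
q(O) = -24 (q(O) = -7/3 + (⅓)*(-65) = -7/3 - 65/3 = -24)
z = 146 (z = -12*(-20) - 94 = 240 - 94 = 146)
V = 16*I*√2306 (V = 8*√(-24 - 23*(-16)*(-25)) = 8*√(-24 + 368*(-25)) = 8*√(-24 - 9200) = 8*√(-9224) = 8*(2*I*√2306) = 16*I*√2306 ≈ 768.33*I)
z - V = 146 - 16*I*√2306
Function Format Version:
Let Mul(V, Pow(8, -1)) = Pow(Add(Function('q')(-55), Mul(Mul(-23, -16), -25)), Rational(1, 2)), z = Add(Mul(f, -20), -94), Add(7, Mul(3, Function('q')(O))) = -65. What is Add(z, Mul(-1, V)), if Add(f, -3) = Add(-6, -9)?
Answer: Add(146, Mul(-16, I, Pow(2306, Rational(1, 2)))) ≈ Add(146.00, Mul(-768.33, I))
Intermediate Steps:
f = -12 (f = Add(3, Add(-6, -9)) = Add(3, -15) = -12)
Function('q')(O) = -24 (Function('q')(O) = Add(Rational(-7, 3), Mul(Rational(1, 3), -65)) = Add(Rational(-7, 3), Rational(-65, 3)) = -24)
z = 146 (z = Add(Mul(-12, -20), -94) = Add(240, -94) = 146)
V = Mul(16, I, Pow(2306, Rational(1, 2))) (V = Mul(8, Pow(Add(-24, Mul(Mul(-23, -16), -25)), Rational(1, 2))) = Mul(8, Pow(Add(-24, Mul(368, -25)), Rational(1, 2))) = Mul(8, Pow(Add(-24, -9200), Rational(1, 2))) = Mul(8, Pow(-9224, Rational(1, 2))) = Mul(8, Mul(2, I, Pow(2306, Rational(1, 2)))) = Mul(16, I, Pow(2306, Rational(1, 2))) ≈ Mul(768.33, I))
Add(z, Mul(-1, V)) = Add(146, Mul(-1, Mul(16, I, Pow(2306, Rational(1, 2))))) = Add(146, Mul(-16, I, Pow(2306, Rational(1, 2))))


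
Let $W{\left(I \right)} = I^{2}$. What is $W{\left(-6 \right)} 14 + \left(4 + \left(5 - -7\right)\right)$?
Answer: $520$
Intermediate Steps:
$W{\left(-6 \right)} 14 + \left(4 + \left(5 - -7\right)\right) = \left(-6\right)^{2} \cdot 14 + \left(4 + \left(5 - -7\right)\right) = 36 \cdot 14 + \left(4 + \left(5 + 7\right)\right) = 504 + \left(4 + 12\right) = 504 + 16 = 520$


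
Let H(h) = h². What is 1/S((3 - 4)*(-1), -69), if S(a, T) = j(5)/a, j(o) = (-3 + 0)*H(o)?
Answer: -1/75 ≈ -0.013333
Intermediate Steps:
j(o) = -3*o² (j(o) = (-3 + 0)*o² = -3*o²)
S(a, T) = -75/a (S(a, T) = (-3*5²)/a = (-3*25)/a = -75/a)
1/S((3 - 4)*(-1), -69) = 1/(-75*(-1/(3 - 4))) = 1/(-75/((-1*(-1)))) = 1/(-75/1) = 1/(-75*1) = 1/(-75) = -1/75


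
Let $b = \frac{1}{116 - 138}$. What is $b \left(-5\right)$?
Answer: $\frac{5}{22} \approx 0.22727$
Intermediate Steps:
$b = - \frac{1}{22}$ ($b = \frac{1}{-22} = - \frac{1}{22} \approx -0.045455$)
$b \left(-5\right) = \left(- \frac{1}{22}\right) \left(-5\right) = \frac{5}{22}$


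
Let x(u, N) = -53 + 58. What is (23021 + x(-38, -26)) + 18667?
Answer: 41693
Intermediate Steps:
x(u, N) = 5
(23021 + x(-38, -26)) + 18667 = (23021 + 5) + 18667 = 23026 + 18667 = 41693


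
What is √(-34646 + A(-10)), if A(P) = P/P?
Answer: 13*I*√205 ≈ 186.13*I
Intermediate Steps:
A(P) = 1
√(-34646 + A(-10)) = √(-34646 + 1) = √(-34645) = 13*I*√205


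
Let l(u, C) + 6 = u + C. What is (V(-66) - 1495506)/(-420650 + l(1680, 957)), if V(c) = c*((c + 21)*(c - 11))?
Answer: 1724196/418019 ≈ 4.1247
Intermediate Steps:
V(c) = c*(-11 + c)*(21 + c) (V(c) = c*((21 + c)*(-11 + c)) = c*((-11 + c)*(21 + c)) = c*(-11 + c)*(21 + c))
l(u, C) = -6 + C + u (l(u, C) = -6 + (u + C) = -6 + (C + u) = -6 + C + u)
(V(-66) - 1495506)/(-420650 + l(1680, 957)) = (-66*(-231 + (-66)² + 10*(-66)) - 1495506)/(-420650 + (-6 + 957 + 1680)) = (-66*(-231 + 4356 - 660) - 1495506)/(-420650 + 2631) = (-66*3465 - 1495506)/(-418019) = (-228690 - 1495506)*(-1/418019) = -1724196*(-1/418019) = 1724196/418019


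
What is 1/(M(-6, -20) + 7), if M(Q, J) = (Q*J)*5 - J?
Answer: 1/627 ≈ 0.0015949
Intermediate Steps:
M(Q, J) = -J + 5*J*Q (M(Q, J) = (J*Q)*5 - J = 5*J*Q - J = -J + 5*J*Q)
1/(M(-6, -20) + 7) = 1/(-20*(-1 + 5*(-6)) + 7) = 1/(-20*(-1 - 30) + 7) = 1/(-20*(-31) + 7) = 1/(620 + 7) = 1/627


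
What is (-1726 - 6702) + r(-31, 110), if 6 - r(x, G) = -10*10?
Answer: -8322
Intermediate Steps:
r(x, G) = 106 (r(x, G) = 6 - (-10)*10 = 6 - 1*(-100) = 6 + 100 = 106)
(-1726 - 6702) + r(-31, 110) = (-1726 - 6702) + 106 = -8428 + 106 = -8322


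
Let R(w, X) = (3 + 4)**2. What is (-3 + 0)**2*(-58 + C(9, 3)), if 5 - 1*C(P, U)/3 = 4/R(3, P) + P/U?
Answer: -23040/49 ≈ -470.20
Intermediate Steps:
R(w, X) = 49 (R(w, X) = 7**2 = 49)
C(P, U) = 723/49 - 3*P/U (C(P, U) = 15 - 3*(4/49 + P/U) = 15 + (-12/49 - 3*P/U) = 723/49 - 3*P/U)
(-3 + 0)**2*(-58 + C(9, 3)) = (-3 + 0)**2*(-58 + (723/49 - 3*9/3)) = (-3)**2*(-58 + (723/49 - 3*9*1/3)) = 9*(-58 + (723/49 - 9)) = 9*(-58 + 282/49) = 9*(-2560/49) = -23040/49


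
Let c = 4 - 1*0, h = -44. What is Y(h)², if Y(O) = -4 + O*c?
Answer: 32400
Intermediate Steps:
c = 4 (c = 4 + 0 = 4)
Y(O) = -4 + 4*O (Y(O) = -4 + O*4 = -4 + 4*O)
Y(h)² = (-4 + 4*(-44))² = (-4 - 176)² = (-180)² = 32400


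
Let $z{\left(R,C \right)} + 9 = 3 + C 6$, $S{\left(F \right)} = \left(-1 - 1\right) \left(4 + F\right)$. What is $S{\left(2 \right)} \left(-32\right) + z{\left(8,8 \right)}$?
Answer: $426$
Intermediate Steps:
$S{\left(F \right)} = -8 - 2 F$ ($S{\left(F \right)} = - 2 \left(4 + F\right) = -8 - 2 F$)
$z{\left(R,C \right)} = -6 + 6 C$ ($z{\left(R,C \right)} = -9 + \left(3 + C 6\right) = -9 + \left(3 + 6 C\right) = -6 + 6 C$)
$S{\left(2 \right)} \left(-32\right) + z{\left(8,8 \right)} = \left(-8 - 4\right) \left(-32\right) + \left(-6 + 6 \cdot 8\right) = \left(-8 - 4\right) \left(-32\right) + \left(-6 + 48\right) = \left(-12\right) \left(-32\right) + 42 = 384 + 42 = 426$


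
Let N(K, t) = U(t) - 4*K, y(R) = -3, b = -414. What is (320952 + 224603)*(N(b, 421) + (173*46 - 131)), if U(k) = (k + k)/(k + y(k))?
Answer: 1081490774240/209 ≈ 5.1746e+9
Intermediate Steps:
U(k) = 2*k/(-3 + k) (U(k) = (k + k)/(k - 3) = (2*k)/(-3 + k) = 2*k/(-3 + k))
N(K, t) = -4*K + 2*t/(-3 + t) (N(K, t) = 2*t/(-3 + t) - 4*K = -4*K + 2*t/(-3 + t))
(320952 + 224603)*(N(b, 421) + (173*46 - 131)) = (320952 + 224603)*(2*(421 - 2*(-414)*(-3 + 421))/(-3 + 421) + (173*46 - 131)) = 545555*(2*(421 - 2*(-414)*418)/418 + (7958 - 131)) = 545555*(2*(1/418)*(421 + 346104) + 7827) = 545555*(2*(1/418)*346525 + 7827) = 545555*(346525/209 + 7827) = 545555*(1982368/209) = 1081490774240/209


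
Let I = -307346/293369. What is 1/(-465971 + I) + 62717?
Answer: 8573523883060096/136701753645 ≈ 62717.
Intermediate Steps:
I = -307346/293369 (I = -307346*1/293369 = -307346/293369 ≈ -1.0476)
1/(-465971 + I) + 62717 = 1/(-465971 - 307346/293369) + 62717 = 1/(-136701753645/293369) + 62717 = -293369/136701753645 + 62717 = 8573523883060096/136701753645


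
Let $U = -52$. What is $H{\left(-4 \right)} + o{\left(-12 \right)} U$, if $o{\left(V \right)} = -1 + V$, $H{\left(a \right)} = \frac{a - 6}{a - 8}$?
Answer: $\frac{4061}{6} \approx 676.83$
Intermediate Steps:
$H{\left(a \right)} = \frac{-6 + a}{-8 + a}$
$H{\left(-4 \right)} + o{\left(-12 \right)} U = \frac{-6 - 4}{-8 - 4} + \left(-1 - 12\right) \left(-52\right) = \frac{1}{-12} \left(-10\right) - -676 = \left(- \frac{1}{12}\right) \left(-10\right) + 676 = \frac{5}{6} + 676 = \frac{4061}{6}$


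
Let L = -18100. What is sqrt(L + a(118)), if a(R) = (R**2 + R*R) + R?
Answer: sqrt(9866) ≈ 99.328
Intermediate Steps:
a(R) = R + 2*R**2 (a(R) = (R**2 + R**2) + R = 2*R**2 + R = R + 2*R**2)
sqrt(L + a(118)) = sqrt(-18100 + 118*(1 + 2*118)) = sqrt(-18100 + 118*(1 + 236)) = sqrt(-18100 + 118*237) = sqrt(-18100 + 27966) = sqrt(9866)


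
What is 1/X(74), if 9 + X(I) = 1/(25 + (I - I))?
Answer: -25/224 ≈ -0.11161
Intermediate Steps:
X(I) = -224/25 (X(I) = -9 + 1/(25 + (I - I)) = -9 + 1/(25 + 0) = -9 + 1/25 = -224/25)
1/X(74) = 1/(-224/25) = -25/224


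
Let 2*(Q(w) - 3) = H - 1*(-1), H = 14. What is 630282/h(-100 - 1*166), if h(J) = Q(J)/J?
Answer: -15967144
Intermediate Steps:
Q(w) = 21/2 (Q(w) = 3 + (14 - 1*(-1))/2 = 3 + (14 + 1)/2 = 3 + (½)*15 = 3 + 15/2 = 21/2)
h(J) = 21/(2*J)
630282/h(-100 - 1*166) = 630282/((21/(2*(-100 - 1*166)))) = 630282/((21/(2*(-100 - 166)))) = 630282/(((21/2)/(-266))) = 630282/(((21/2)*(-1/266))) = 630282/(-3/76) = 630282*(-76/3) = -15967144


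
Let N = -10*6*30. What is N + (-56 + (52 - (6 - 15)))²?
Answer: -1775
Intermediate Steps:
N = -1800 (N = -60*30 = -1800)
N + (-56 + (52 - (6 - 15)))² = -1800 + (-56 + (52 - (6 - 15)))² = -1800 + (-56 + (52 - 1*(-9)))² = -1800 + (-56 + (52 + 9))² = -1800 + (-56 + 61)² = -1800 + 5² = -1800 + 25 = -1775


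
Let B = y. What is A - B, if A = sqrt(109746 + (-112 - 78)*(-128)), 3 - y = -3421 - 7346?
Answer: -10770 + sqrt(134066) ≈ -10404.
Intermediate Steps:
y = 10770 (y = 3 - (-3421 - 7346) = 3 - 1*(-10767) = 3 + 10767 = 10770)
B = 10770
A = sqrt(134066) (A = sqrt(109746 - 190*(-128)) = sqrt(109746 + 24320) = sqrt(134066) ≈ 366.15)
A - B = sqrt(134066) - 1*10770 = sqrt(134066) - 10770 = -10770 + sqrt(134066)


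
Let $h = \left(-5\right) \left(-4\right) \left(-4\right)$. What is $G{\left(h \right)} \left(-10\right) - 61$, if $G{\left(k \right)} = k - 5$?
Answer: $789$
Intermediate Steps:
$h = -80$ ($h = 20 \left(-4\right) = -80$)
$G{\left(k \right)} = -5 + k$
$G{\left(h \right)} \left(-10\right) - 61 = \left(-5 - 80\right) \left(-10\right) - 61 = \left(-85\right) \left(-10\right) - 61 = 850 - 61 = 789$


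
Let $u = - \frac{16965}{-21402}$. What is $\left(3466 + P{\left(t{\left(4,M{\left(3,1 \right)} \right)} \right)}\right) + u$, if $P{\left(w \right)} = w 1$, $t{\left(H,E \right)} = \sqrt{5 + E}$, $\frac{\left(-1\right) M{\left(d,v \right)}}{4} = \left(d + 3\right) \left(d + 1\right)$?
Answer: $\frac{284277}{82} + i \sqrt{91} \approx 3466.8 + 9.5394 i$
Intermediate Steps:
$M{\left(d,v \right)} = - 4 \left(1 + d\right) \left(3 + d\right)$ ($M{\left(d,v \right)} = - 4 \left(d + 3\right) \left(d + 1\right) = - 4 \left(3 + d\right) \left(1 + d\right) = - 4 \left(1 + d\right) \left(3 + d\right)$)
$P{\left(w \right)} = w$
$u = \frac{65}{82}$ ($u = \left(-16965\right) \left(- \frac{1}{21402}\right) = \frac{65}{82} \approx 0.79268$)
$\left(3466 + P{\left(t{\left(4,M{\left(3,1 \right)} \right)} \right)}\right) + u = \left(3466 + \sqrt{5 - \left(60 + 36\right)}\right) + \frac{65}{82} = \left(3466 + \sqrt{5 - 96}\right) + \frac{65}{82} = \left(3466 + \sqrt{-91}\right) + \frac{65}{82} = \left(3466 + i \sqrt{91}\right) + \frac{65}{82} = \frac{284277}{82} + i \sqrt{91}$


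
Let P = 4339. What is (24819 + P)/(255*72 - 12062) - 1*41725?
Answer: -131377446/3149 ≈ -41720.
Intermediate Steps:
(24819 + P)/(255*72 - 12062) - 1*41725 = (24819 + 4339)/(255*72 - 12062) - 1*41725 = 29158/(18360 - 12062) - 41725 = 29158/6298 - 41725 = 29158*(1/6298) - 41725 = 14579/3149 - 41725 = -131377446/3149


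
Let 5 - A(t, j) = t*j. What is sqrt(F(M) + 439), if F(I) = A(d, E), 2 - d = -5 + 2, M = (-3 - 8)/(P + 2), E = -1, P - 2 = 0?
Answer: sqrt(449) ≈ 21.190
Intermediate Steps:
P = 2 (P = 2 + 0 = 2)
M = -11/4 (M = (-3 - 8)/(2 + 2) = -11/4 ≈ -2.7500)
d = 5 (d = 2 - (-5 + 2) = 2 - 1*(-3) = 2 + 3 = 5)
A(t, j) = 5 - j*t (A(t, j) = 5 - t*j = 5 - j*t)
F(I) = 10 (F(I) = 5 - 1*(-1)*5 = 5 + 5 = 10)
sqrt(F(M) + 439) = sqrt(10 + 439) = sqrt(449)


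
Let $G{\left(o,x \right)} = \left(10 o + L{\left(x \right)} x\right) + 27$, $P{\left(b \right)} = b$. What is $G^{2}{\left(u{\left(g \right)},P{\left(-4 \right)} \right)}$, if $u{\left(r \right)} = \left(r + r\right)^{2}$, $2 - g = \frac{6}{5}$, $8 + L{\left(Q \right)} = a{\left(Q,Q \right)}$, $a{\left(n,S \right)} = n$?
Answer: $\frac{253009}{25} \approx 10120.0$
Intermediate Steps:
$L{\left(Q \right)} = -8 + Q$
$g = \frac{4}{5}$ ($g = 2 - \frac{6}{5} = \frac{4}{5} \approx 0.8$)
$u{\left(r \right)} = 4 r^{2}$ ($u{\left(r \right)} = \left(2 r\right)^{2} = 4 r^{2}$)
$G{\left(o,x \right)} = 27 + 10 o + x \left(-8 + x\right)$ ($G{\left(o,x \right)} = \left(10 o + \left(-8 + x\right) x\right) + 27 = \left(10 o + x \left(-8 + x\right)\right) + 27 = 27 + 10 o + x \left(-8 + x\right)$)
$G^{2}{\left(u{\left(g \right)},P{\left(-4 \right)} \right)} = \left(27 + 10 \cdot 4 \left(\frac{4}{5}\right)^{2} - 4 \left(-8 - 4\right)\right)^{2} = \left(27 + 10 \cdot 4 \cdot \frac{16}{25} - -48\right)^{2} = \left(27 + 10 \cdot \frac{64}{25} + 48\right)^{2} = \left(27 + \frac{128}{5} + 48\right)^{2} = \left(\frac{503}{5}\right)^{2} = \frac{253009}{25}$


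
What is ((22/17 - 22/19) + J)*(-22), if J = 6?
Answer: -43604/323 ≈ -135.00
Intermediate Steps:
((22/17 - 22/19) + J)*(-22) = ((22/17 - 22/19) + 6)*(-22) = (44/323 + 6)*(-22) = (1982/323)*(-22) = -43604/323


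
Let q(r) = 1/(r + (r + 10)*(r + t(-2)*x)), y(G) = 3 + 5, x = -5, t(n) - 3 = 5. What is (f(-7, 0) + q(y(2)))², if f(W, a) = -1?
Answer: 323761/322624 ≈ 1.0035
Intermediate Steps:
t(n) = 8 (t(n) = 3 + 5 = 8)
y(G) = 8
q(r) = 1/(r + (-40 + r)*(10 + r)) (q(r) = 1/(r + (r + 10)*(r + 8*(-5))) = 1/(r + (10 + r)*(r - 40)) = 1/(r + (10 + r)*(-40 + r)) = 1/(r + (-40 + r)*(10 + r)))
(f(-7, 0) + q(y(2)))² = (-1 + 1/(-400 + 8² - 29*8))² = (-1 + 1/(-400 + 64 - 232))² = (-1 + 1/(-568))² = (-1 - 1/568)² = (-569/568)² = 323761/322624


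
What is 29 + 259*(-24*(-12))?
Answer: 74621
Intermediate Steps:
29 + 259*(-24*(-12)) = 29 + 259*288 = 29 + 74592 = 74621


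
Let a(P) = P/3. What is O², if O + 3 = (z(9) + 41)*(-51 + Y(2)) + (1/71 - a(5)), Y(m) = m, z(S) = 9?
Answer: 273362711281/45369 ≈ 6.0253e+6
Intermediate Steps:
a(P) = P/3 (a(P) = P*(⅓) = P/3)
O = -522841/213 (O = -3 + ((9 + 41)*(-51 + 2) + (1/71 - 5/3)) = -3 + (50*(-49) + (1/71 - 1*5/3)) = -3 + (-2450 + (1/71 - 5/3)) = -3 + (-2450 - 352/213) = -3 - 522202/213 = -522841/213 ≈ -2454.7)
O² = (-522841/213)² = 273362711281/45369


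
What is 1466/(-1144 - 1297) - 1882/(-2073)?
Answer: 1554944/5060193 ≈ 0.30729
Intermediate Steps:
1466/(-1144 - 1297) - 1882/(-2073) = 1466/(-2441) - 1882*(-1/2073) = 1466*(-1/2441) + 1882/2073 = -1466/2441 + 1882/2073 = 1554944/5060193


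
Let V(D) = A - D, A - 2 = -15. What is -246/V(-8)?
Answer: 246/5 ≈ 49.200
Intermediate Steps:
A = -13 (A = 2 - 15 = -13)
V(D) = -13 - D
-246/V(-8) = -246/(-13 - 1*(-8)) = -246/(-13 + 8) = -246/(-5) = -246*(-⅕) = 246/5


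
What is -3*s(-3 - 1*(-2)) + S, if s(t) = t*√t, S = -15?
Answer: -15 + 3*I ≈ -15.0 + 3.0*I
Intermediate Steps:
s(t) = t^(3/2)
-3*s(-3 - 1*(-2)) + S = -3*(-3 - 1*(-2))^(3/2) - 15 = -3*(-3 + 2)^(3/2) - 15 = -(-3)*I - 15 = 3*I - 15 = -15 + 3*I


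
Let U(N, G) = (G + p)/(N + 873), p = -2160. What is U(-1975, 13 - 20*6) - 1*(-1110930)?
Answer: 1224247127/1102 ≈ 1.1109e+6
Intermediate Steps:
U(N, G) = (-2160 + G)/(873 + N) (U(N, G) = (G - 2160)/(N + 873) = (-2160 + G)/(873 + N))
U(-1975, 13 - 20*6) - 1*(-1110930) = (-2160 + (13 - 20*6))/(873 - 1975) - 1*(-1110930) = (-2160 + (13 - 120))/(-1102) + 1110930 = -(-2160 - 107)/1102 + 1110930 = -1/1102*(-2267) + 1110930 = 2267/1102 + 1110930 = 1224247127/1102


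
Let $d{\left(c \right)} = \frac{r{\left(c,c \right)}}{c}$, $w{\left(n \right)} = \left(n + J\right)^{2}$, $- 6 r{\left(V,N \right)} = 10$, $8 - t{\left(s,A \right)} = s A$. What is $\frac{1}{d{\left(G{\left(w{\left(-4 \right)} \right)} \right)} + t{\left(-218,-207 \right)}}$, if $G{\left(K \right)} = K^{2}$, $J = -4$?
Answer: $- \frac{12288}{554409989} \approx -2.2164 \cdot 10^{-5}$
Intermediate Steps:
$t{\left(s,A \right)} = 8 - A s$ ($t{\left(s,A \right)} = 8 - s A = 8 - A s$)
$r{\left(V,N \right)} = - \frac{5}{3}$ ($r{\left(V,N \right)} = \left(- \frac{1}{6}\right) 10 = - \frac{5}{3}$)
$w{\left(n \right)} = \left(-4 + n\right)^{2}$ ($w{\left(n \right)} = \left(n - 4\right)^{2} = \left(-4 + n\right)^{2}$)
$d{\left(c \right)} = - \frac{5}{3 c}$
$\frac{1}{d{\left(G{\left(w{\left(-4 \right)} \right)} \right)} + t{\left(-218,-207 \right)}} = \frac{1}{- \frac{5}{3 \left(\left(-4 - 4\right)^{2}\right)^{2}} + \left(8 - \left(-207\right) \left(-218\right)\right)} = \frac{1}{- \frac{5}{3 \left(\left(-8\right)^{2}\right)^{2}} + \left(8 - 45126\right)} = \frac{1}{- \frac{5}{3 \cdot 64^{2}} - 45118} = \frac{1}{- \frac{5}{3 \cdot 4096} - 45118} = \frac{1}{\left(- \frac{5}{3}\right) \frac{1}{4096} - 45118} = \frac{1}{- \frac{5}{12288} - 45118} = \frac{1}{- \frac{554409989}{12288}} = - \frac{12288}{554409989}$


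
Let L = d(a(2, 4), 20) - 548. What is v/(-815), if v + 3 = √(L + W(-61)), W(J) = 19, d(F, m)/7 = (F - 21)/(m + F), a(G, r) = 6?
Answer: 3/815 - I*√360334/21190 ≈ 0.003681 - 0.028328*I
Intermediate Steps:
d(F, m) = 7*(-21 + F)/(F + m) (d(F, m) = 7*((F - 21)/(m + F)) = 7*((-21 + F)/(F + m)) = 7*(-21 + F)/(F + m))
L = -14353/26 (L = 7*(-21 + 6)/(6 + 20) - 548 = 7*(-15)/26 - 548 = 7*(1/26)*(-15) - 548 = -105/26 - 548 = -14353/26 ≈ -552.04)
v = -3 + I*√360334/26 (v = -3 + √(-14353/26 + 19) = -3 + √(-13859/26) = -3 + I*√360334/26 ≈ -3.0 + 23.088*I)
v/(-815) = (-3 + I*√360334/26)/(-815) = (-3 + I*√360334/26)*(-1/815) = 3/815 - I*√360334/21190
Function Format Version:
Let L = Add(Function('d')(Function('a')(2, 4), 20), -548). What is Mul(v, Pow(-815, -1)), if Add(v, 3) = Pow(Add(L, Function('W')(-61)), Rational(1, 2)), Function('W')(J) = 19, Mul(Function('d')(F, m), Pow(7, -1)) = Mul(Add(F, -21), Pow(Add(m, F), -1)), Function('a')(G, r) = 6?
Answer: Add(Rational(3, 815), Mul(Rational(-1, 21190), I, Pow(360334, Rational(1, 2)))) ≈ Add(0.0036810, Mul(-0.028328, I))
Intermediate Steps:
Function('d')(F, m) = Mul(7, Pow(Add(F, m), -1), Add(-21, F)) (Function('d')(F, m) = Mul(7, Mul(Add(F, -21), Pow(Add(m, F), -1))) = Mul(7, Mul(Add(-21, F), Pow(Add(F, m), -1))) = Mul(7, Mul(Pow(Add(F, m), -1), Add(-21, F))) = Mul(7, Pow(Add(F, m), -1), Add(-21, F)))
L = Rational(-14353, 26) (L = Add(Mul(7, Pow(Add(6, 20), -1), Add(-21, 6)), -548) = Add(Mul(7, Pow(26, -1), -15), -548) = Add(Mul(7, Rational(1, 26), -15), -548) = Add(Rational(-105, 26), -548) = Rational(-14353, 26) ≈ -552.04)
v = Add(-3, Mul(Rational(1, 26), I, Pow(360334, Rational(1, 2)))) (v = Add(-3, Pow(Add(Rational(-14353, 26), 19), Rational(1, 2))) = Add(-3, Pow(Rational(-13859, 26), Rational(1, 2))) = Add(-3, Mul(Rational(1, 26), I, Pow(360334, Rational(1, 2)))) ≈ Add(-3.0000, Mul(23.088, I)))
Mul(v, Pow(-815, -1)) = Mul(Add(-3, Mul(Rational(1, 26), I, Pow(360334, Rational(1, 2)))), Pow(-815, -1)) = Mul(Add(-3, Mul(Rational(1, 26), I, Pow(360334, Rational(1, 2)))), Rational(-1, 815)) = Add(Rational(3, 815), Mul(Rational(-1, 21190), I, Pow(360334, Rational(1, 2))))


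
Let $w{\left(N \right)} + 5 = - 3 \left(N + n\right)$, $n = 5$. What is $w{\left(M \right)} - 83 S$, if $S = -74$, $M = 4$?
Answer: $6110$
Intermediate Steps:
$w{\left(N \right)} = -20 - 3 N$ ($w{\left(N \right)} = -5 - 3 \left(N + 5\right) = -5 - 3 \left(5 + N\right) = -5 - \left(15 + 3 N\right) = -20 - 3 N$)
$w{\left(M \right)} - 83 S = \left(-20 - 12\right) - -6142 = \left(-20 - 12\right) + 6142 = -32 + 6142 = 6110$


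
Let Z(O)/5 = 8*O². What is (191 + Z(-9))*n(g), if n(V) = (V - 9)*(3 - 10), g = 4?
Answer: 120085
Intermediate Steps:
n(V) = 63 - 7*V (n(V) = (-9 + V)*(-7) = 63 - 7*V)
Z(O) = 40*O² (Z(O) = 5*(8*O²) = 40*O²)
(191 + Z(-9))*n(g) = (191 + 40*(-9)²)*(63 - 7*4) = (191 + 40*81)*(63 - 28) = (191 + 3240)*35 = 3431*35 = 120085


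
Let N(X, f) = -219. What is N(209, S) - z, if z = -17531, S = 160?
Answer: 17312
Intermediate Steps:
N(209, S) - z = -219 - 1*(-17531) = -219 + 17531 = 17312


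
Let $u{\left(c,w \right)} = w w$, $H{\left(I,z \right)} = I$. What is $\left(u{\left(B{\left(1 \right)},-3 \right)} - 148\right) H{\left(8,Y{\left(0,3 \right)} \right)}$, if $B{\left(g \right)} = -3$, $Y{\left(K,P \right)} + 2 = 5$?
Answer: $-1112$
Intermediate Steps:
$Y{\left(K,P \right)} = 3$ ($Y{\left(K,P \right)} = -2 + 5 = 3$)
$u{\left(c,w \right)} = w^{2}$
$\left(u{\left(B{\left(1 \right)},-3 \right)} - 148\right) H{\left(8,Y{\left(0,3 \right)} \right)} = \left(\left(-3\right)^{2} - 148\right) 8 = \left(9 - 148\right) 8 = \left(-139\right) 8 = -1112$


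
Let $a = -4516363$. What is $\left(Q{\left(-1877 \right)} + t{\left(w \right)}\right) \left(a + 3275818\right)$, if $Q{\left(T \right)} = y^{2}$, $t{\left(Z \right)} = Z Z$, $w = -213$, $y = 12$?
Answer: $-56460924585$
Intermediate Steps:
$t{\left(Z \right)} = Z^{2}$
$Q{\left(T \right)} = 144$ ($Q{\left(T \right)} = 12^{2} = 144$)
$\left(Q{\left(-1877 \right)} + t{\left(w \right)}\right) \left(a + 3275818\right) = \left(144 + \left(-213\right)^{2}\right) \left(-4516363 + 3275818\right) = \left(144 + 45369\right) \left(-1240545\right) = 45513 \left(-1240545\right) = -56460924585$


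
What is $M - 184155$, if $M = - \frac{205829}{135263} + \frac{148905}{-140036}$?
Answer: $- \frac{3488255788786399}{18941689468} \approx -1.8416 \cdot 10^{5}$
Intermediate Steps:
$M = - \frac{48964806859}{18941689468}$ ($M = \left(-205829\right) \frac{1}{135263} + 148905 \left(- \frac{1}{140036}\right) = - \frac{205829}{135263} - \frac{148905}{140036} = - \frac{48964806859}{18941689468} \approx -2.585$)
$M - 184155 = - \frac{48964806859}{18941689468} - 184155 = - \frac{3488255788786399}{18941689468}$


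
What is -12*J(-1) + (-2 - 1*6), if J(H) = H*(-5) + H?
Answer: -56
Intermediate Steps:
J(H) = -4*H (J(H) = -5*H + H = -4*H)
-12*J(-1) + (-2 - 1*6) = -(-48)*(-1) + (-2 - 1*6) = -12*4 + (-2 - 6) = -48 - 8 = -56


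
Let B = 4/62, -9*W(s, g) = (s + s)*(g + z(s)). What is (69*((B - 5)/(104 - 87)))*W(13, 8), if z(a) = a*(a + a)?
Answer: 620724/31 ≈ 20023.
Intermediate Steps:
z(a) = 2*a² (z(a) = a*(2*a) = 2*a²)
W(s, g) = -2*s*(g + 2*s²)/9 (W(s, g) = -(s + s)*(g + 2*s²)/9 = -2*s*(g + 2*s²)/9)
B = 2/31 (B = 4*(1/62) = 2/31 ≈ 0.064516)
(69*((B - 5)/(104 - 87)))*W(13, 8) = (69*((2/31 - 5)/(104 - 87)))*(-2/9*13*(8 + 2*13²)) = (69*(-153/31/17))*(-2/9*13*(8 + 2*169)) = (69*(-153/31*1/17))*(-2/9*13*(8 + 338)) = (69*(-9/31))*(-2/9*13*346) = -621/31*(-8996/9) = 620724/31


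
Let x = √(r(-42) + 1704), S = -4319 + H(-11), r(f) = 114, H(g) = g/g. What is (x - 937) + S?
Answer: -5255 + 3*√202 ≈ -5212.4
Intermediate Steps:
H(g) = 1
S = -4318 (S = -4319 + 1 = -4318)
x = 3*√202 (x = √(114 + 1704) = √1818 = 3*√202 ≈ 42.638)
(x - 937) + S = (3*√202 - 937) - 4318 = (-937 + 3*√202) - 4318 = -5255 + 3*√202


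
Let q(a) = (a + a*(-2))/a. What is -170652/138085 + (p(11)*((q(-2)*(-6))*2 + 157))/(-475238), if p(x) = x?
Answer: -81357015191/65623239230 ≈ -1.2398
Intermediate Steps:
q(a) = -1 (q(a) = (a - 2*a)/a = (-a)/a = -1)
-170652/138085 + (p(11)*((q(-2)*(-6))*2 + 157))/(-475238) = -170652/138085 + (11*(-1*(-6)*2 + 157))/(-475238) = -170652*1/138085 + (11*(6*2 + 157))*(-1/475238) = -170652/138085 + (11*(12 + 157))*(-1/475238) = -170652/138085 + (11*169)*(-1/475238) = -170652/138085 + 1859*(-1/475238) = -170652/138085 - 1859/475238 = -81357015191/65623239230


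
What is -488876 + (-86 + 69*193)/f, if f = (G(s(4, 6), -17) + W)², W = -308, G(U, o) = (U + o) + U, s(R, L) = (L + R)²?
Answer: -7638674269/15625 ≈ -4.8888e+5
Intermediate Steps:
G(U, o) = o + 2*U
f = 15625 (f = ((-17 + 2*(6 + 4)²) - 308)² = ((-17 + 2*10²) - 308)² = ((-17 + 2*100) - 308)² = ((-17 + 200) - 308)² = (183 - 308)² = (-125)² = 15625)
-488876 + (-86 + 69*193)/f = -488876 + (-86 + 69*193)/15625 = -488876 + (-86 + 13317)*(1/15625) = -488876 + 13231*(1/15625) = -488876 + 13231/15625 = -7638674269/15625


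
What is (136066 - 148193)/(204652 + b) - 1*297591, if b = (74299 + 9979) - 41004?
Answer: -73780558393/247926 ≈ -2.9759e+5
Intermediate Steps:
b = 43274 (b = 84278 - 41004 = 43274)
(136066 - 148193)/(204652 + b) - 1*297591 = (136066 - 148193)/(204652 + 43274) - 1*297591 = -12127/247926 - 297591 = -73780558393/247926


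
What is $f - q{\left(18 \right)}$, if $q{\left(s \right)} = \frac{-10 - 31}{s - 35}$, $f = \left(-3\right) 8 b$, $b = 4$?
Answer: $- \frac{1673}{17} \approx -98.412$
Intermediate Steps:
$f = -96$ ($f = \left(-3\right) 8 \cdot 4 = \left(-24\right) 4 = -96$)
$q{\left(s \right)} = - \frac{41}{-35 + s}$
$f - q{\left(18 \right)} = -96 - - \frac{41}{-35 + 18} = -96 - - \frac{41}{-17} = -96 - \left(-41\right) \left(- \frac{1}{17}\right) = -96 - \frac{41}{17} = - \frac{1673}{17}$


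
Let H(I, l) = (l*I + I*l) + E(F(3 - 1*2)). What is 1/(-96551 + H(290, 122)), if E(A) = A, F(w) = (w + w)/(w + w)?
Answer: -1/25790 ≈ -3.8775e-5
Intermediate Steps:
F(w) = 1 (F(w) = (2*w)/((2*w)) = (2*w)*(1/(2*w)) = 1)
H(I, l) = 1 + 2*I*l (H(I, l) = (l*I + I*l) + 1 = (I*l + I*l) + 1 = 2*I*l + 1 = 1 + 2*I*l)
1/(-96551 + H(290, 122)) = 1/(-96551 + (1 + 2*290*122)) = 1/(-96551 + (1 + 70760)) = 1/(-96551 + 70761) = 1/(-25790) = -1/25790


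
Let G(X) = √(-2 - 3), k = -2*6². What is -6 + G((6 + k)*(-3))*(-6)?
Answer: -6 - 6*I*√5 ≈ -6.0 - 13.416*I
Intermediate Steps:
k = -72 (k = -2*36 = -72)
G(X) = I*√5 (G(X) = √(-5) = I*√5)
-6 + G((6 + k)*(-3))*(-6) = -6 + (I*√5)*(-6) = -6 - 6*I*√5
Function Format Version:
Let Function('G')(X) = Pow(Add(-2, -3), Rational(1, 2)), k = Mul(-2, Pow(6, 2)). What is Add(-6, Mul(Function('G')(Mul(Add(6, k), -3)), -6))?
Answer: Add(-6, Mul(-6, I, Pow(5, Rational(1, 2)))) ≈ Add(-6.0000, Mul(-13.416, I))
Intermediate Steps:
k = -72 (k = Mul(-2, 36) = -72)
Function('G')(X) = Mul(I, Pow(5, Rational(1, 2))) (Function('G')(X) = Pow(-5, Rational(1, 2)) = Mul(I, Pow(5, Rational(1, 2))))
Add(-6, Mul(Function('G')(Mul(Add(6, k), -3)), -6)) = Add(-6, Mul(Mul(I, Pow(5, Rational(1, 2))), -6)) = Add(-6, Mul(-6, I, Pow(5, Rational(1, 2))))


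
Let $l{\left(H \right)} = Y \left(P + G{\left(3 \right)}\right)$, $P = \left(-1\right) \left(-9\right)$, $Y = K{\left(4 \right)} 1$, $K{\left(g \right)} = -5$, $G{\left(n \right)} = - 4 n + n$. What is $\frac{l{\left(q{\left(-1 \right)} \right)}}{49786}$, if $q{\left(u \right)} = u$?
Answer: $0$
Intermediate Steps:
$G{\left(n \right)} = - 3 n$
$Y = -5$ ($Y = \left(-5\right) 1 = -5$)
$P = 9$
$l{\left(H \right)} = 0$ ($l{\left(H \right)} = - 5 \left(9 - 9\right) = \left(-5\right) 0 = 0$)
$\frac{l{\left(q{\left(-1 \right)} \right)}}{49786} = \frac{0}{49786} = 0 \cdot \frac{1}{49786} = 0$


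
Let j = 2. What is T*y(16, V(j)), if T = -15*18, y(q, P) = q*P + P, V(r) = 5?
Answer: -22950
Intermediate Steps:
y(q, P) = P + P*q (y(q, P) = P*q + P = P + P*q)
T = -270
T*y(16, V(j)) = -1350*(1 + 16) = -1350*17 = -270*85 = -22950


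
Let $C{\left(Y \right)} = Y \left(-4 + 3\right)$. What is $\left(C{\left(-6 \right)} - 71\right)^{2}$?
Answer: $4225$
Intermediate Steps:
$C{\left(Y \right)} = - Y$ ($C{\left(Y \right)} = Y \left(-1\right) = - Y$)
$\left(C{\left(-6 \right)} - 71\right)^{2} = \left(\left(-1\right) \left(-6\right) - 71\right)^{2} = \left(6 - 71\right)^{2} = \left(-65\right)^{2} = 4225$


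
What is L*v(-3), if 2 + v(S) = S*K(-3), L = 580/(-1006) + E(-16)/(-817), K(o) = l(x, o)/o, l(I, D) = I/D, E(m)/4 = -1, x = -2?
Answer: 313224/410951 ≈ 0.76219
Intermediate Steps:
E(m) = -4 (E(m) = 4*(-1) = -4)
K(o) = -2/o² (K(o) = (-2/o)/o = -2/o²)
L = -234918/410951 (L = 580/(-1006) - 4/(-817) = 580*(-1/1006) - 4*(-1/817) = -290/503 + 4/817 = -234918/410951 ≈ -0.57164)
v(S) = -2 - 2*S/9 (v(S) = -2 + S*(-2/(-3)²) = -2 + S*(-2*⅑) = -2 + S*(-2/9) = -2 - 2*S/9)
L*v(-3) = -234918*(-2 - 2/9*(-3))/410951 = -234918*(-2 + ⅔)/410951 = -234918/410951*(-4/3) = 313224/410951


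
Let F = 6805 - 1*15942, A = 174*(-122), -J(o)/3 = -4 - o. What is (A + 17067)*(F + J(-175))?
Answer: 40153650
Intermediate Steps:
J(o) = 12 + 3*o (J(o) = -3*(-4 - o) = 12 + 3*o)
A = -21228
F = -9137 (F = 6805 - 15942 = -9137)
(A + 17067)*(F + J(-175)) = (-21228 + 17067)*(-9137 + (12 + 3*(-175))) = -4161*(-9137 + (12 - 525)) = -4161*(-9137 - 513) = -4161*(-9650) = 40153650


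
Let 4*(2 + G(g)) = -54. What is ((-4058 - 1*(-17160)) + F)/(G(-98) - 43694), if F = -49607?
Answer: 73010/87419 ≈ 0.83517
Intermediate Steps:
G(g) = -31/2 (G(g) = -2 + (1/4)*(-54) = -2 - 27/2 = -31/2)
((-4058 - 1*(-17160)) + F)/(G(-98) - 43694) = ((-4058 - 1*(-17160)) - 49607)/(-31/2 - 43694) = ((-4058 + 17160) - 49607)/(-87419/2) = (13102 - 49607)*(-2/87419) = -36505*(-2/87419) = 73010/87419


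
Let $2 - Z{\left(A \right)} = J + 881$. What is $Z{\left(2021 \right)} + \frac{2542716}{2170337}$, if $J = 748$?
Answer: $- \frac{3528595583}{2170337} \approx -1625.8$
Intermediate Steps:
$Z{\left(A \right)} = -1627$ ($Z{\left(A \right)} = 2 - \left(748 + 881\right) = 2 - 1629 = -1627$)
$Z{\left(2021 \right)} + \frac{2542716}{2170337} = -1627 + \frac{2542716}{2170337} = - \frac{3528595583}{2170337}$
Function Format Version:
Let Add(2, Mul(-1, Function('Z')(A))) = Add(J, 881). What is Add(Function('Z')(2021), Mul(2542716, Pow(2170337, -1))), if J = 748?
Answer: Rational(-3528595583, 2170337) ≈ -1625.8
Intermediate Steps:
Function('Z')(A) = -1627 (Function('Z')(A) = Add(2, Mul(-1, Add(748, 881))) = Add(2, Mul(-1, 1629)) = Add(2, -1629) = -1627)
Add(Function('Z')(2021), Mul(2542716, Pow(2170337, -1))) = Add(-1627, Mul(2542716, Pow(2170337, -1))) = Add(-1627, Mul(2542716, Rational(1, 2170337))) = Add(-1627, Rational(2542716, 2170337)) = Rational(-3528595583, 2170337)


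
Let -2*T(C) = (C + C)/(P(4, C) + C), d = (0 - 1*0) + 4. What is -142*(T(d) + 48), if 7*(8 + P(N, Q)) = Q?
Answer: -20945/3 ≈ -6981.7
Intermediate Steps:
d = 4 (d = (0 + 0) + 4 = 0 + 4 = 4)
P(N, Q) = -8 + Q/7
T(C) = -C/(-8 + 8*C/7) (T(C) = -(C + C)/(2*((-8 + C/7) + C)) = -2*C/(2*(-8 + 8*C/7)) = -C/(-8 + 8*C/7))
-142*(T(d) + 48) = -142*(-7*4/(-56 + 8*4) + 48) = -142*(-7*4/(-56 + 32) + 48) = -142*(-7*4/(-24) + 48) = -142*(-7*4*(-1/24) + 48) = -142*(7/6 + 48) = -142*295/6 = -20945/3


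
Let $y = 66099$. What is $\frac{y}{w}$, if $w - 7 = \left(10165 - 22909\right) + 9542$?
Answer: $- \frac{22033}{1065} \approx -20.688$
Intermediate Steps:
$w = -3195$ ($w = 7 + \left(\left(10165 - 22909\right) + 9542\right) = 7 + \left(-12744 + 9542\right) = 7 - 3202 = -3195$)
$\frac{y}{w} = \frac{66099}{-3195} = 66099 \left(- \frac{1}{3195}\right) = - \frac{22033}{1065}$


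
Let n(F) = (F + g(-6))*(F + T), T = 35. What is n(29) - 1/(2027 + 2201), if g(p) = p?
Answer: 6223615/4228 ≈ 1472.0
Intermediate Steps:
n(F) = (-6 + F)*(35 + F) (n(F) = (F - 6)*(F + 35) = (-6 + F)*(35 + F))
n(29) - 1/(2027 + 2201) = (-210 + 29**2 + 29*29) - 1/(2027 + 2201) = (-210 + 841 + 841) - 1/4228 = 1472 - 1*1/4228 = 1472 - 1/4228 = 6223615/4228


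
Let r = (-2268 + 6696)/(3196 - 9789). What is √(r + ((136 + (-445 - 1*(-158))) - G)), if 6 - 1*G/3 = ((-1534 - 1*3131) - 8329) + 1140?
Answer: I*√1553171760223/6593 ≈ 189.03*I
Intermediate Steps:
G = 35580 (G = 18 - 3*(((-1534 - 1*3131) - 8329) + 1140) = 18 - 3*(((-1534 - 3131) - 8329) + 1140) = 18 - 3*((-4665 - 8329) + 1140) = 18 - 3*(-12994 + 1140) = 18 - 3*(-11854) = 18 + 35562 = 35580)
r = -4428/6593 (r = 4428/(-6593) = 4428*(-1/6593) = -4428/6593 ≈ -0.67162)
√(r + ((136 + (-445 - 1*(-158))) - G)) = √(-4428/6593 + ((136 + (-445 - 1*(-158))) - 1*35580)) = √(-4428/6593 + ((136 + (-445 + 158)) - 35580)) = √(-4428/6593 + ((136 - 287) - 35580)) = √(-4428/6593 + (-151 - 35580)) = √(-4428/6593 - 35731) = √(-235578911/6593) = I*√1553171760223/6593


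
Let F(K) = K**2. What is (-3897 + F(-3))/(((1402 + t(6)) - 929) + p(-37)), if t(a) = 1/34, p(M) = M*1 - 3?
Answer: -132192/14723 ≈ -8.9786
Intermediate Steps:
p(M) = -3 + M (p(M) = M - 3 = -3 + M)
t(a) = 1/34
(-3897 + F(-3))/(((1402 + t(6)) - 929) + p(-37)) = (-3897 + (-3)**2)/(((1402 + 1/34) - 929) + (-3 - 37)) = (-3897 + 9)/((47669/34 - 929) - 40) = -3888/(16083/34 - 40) = -3888/14723/34 = -3888*34/14723 = -132192/14723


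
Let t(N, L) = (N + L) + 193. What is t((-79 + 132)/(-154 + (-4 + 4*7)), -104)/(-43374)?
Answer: -3839/1879540 ≈ -0.0020425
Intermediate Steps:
t(N, L) = 193 + L + N (t(N, L) = (L + N) + 193 = 193 + L + N)
t((-79 + 132)/(-154 + (-4 + 4*7)), -104)/(-43374) = (193 - 104 + (-79 + 132)/(-154 + (-4 + 4*7)))/(-43374) = (193 - 104 + 53/(-154 + (-4 + 28)))*(-1/43374) = (193 - 104 + 53/(-154 + 24))*(-1/43374) = (193 - 104 + 53/(-130))*(-1/43374) = (193 - 104 + 53*(-1/130))*(-1/43374) = (193 - 104 - 53/130)*(-1/43374) = (11517/130)*(-1/43374) = -3839/1879540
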